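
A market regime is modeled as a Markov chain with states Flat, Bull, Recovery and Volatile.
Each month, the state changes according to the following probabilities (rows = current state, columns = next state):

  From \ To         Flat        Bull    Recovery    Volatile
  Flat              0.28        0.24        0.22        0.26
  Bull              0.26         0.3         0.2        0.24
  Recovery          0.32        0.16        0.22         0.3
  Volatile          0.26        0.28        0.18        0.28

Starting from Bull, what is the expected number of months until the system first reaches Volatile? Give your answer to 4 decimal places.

Let t(s) be the expected number of months to first reach Volatile from state s, with t(Volatile) = 0. Conditioning on the first month:
t(Flat) = 1 + 0.28·t(Flat) + 0.24·t(Bull) + 0.22·t(Recovery)
t(Bull) = 1 + 0.26·t(Flat) + 0.3·t(Bull) + 0.2·t(Recovery)
t(Recovery) = 1 + 0.32·t(Flat) + 0.16·t(Bull) + 0.22·t(Recovery)
Solving: t(Flat) = 3.7897, t(Bull) = 3.8737, t(Recovery) = 3.6314.
Expected months from Bull to Volatile: 3.8737.

3.8737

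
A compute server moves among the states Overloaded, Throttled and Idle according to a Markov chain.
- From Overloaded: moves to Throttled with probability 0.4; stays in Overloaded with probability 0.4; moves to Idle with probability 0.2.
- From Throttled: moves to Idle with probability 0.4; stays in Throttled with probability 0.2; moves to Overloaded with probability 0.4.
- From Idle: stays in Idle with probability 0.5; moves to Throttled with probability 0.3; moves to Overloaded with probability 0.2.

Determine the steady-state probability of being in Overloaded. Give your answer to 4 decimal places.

0.3256

Let the stationary distribution be π with π = πP and π_1 + π_2 + π_3 = 1.
π_1 = 0.4·π_1 + 0.4·π_2 + 0.2·π_3
π_2 = 0.4·π_1 + 0.2·π_2 + 0.3·π_3
Solving with the normalization constraint gives π = (0.3256, 0.3023, 0.3721).
So the stationary probability of Overloaded is 0.3256.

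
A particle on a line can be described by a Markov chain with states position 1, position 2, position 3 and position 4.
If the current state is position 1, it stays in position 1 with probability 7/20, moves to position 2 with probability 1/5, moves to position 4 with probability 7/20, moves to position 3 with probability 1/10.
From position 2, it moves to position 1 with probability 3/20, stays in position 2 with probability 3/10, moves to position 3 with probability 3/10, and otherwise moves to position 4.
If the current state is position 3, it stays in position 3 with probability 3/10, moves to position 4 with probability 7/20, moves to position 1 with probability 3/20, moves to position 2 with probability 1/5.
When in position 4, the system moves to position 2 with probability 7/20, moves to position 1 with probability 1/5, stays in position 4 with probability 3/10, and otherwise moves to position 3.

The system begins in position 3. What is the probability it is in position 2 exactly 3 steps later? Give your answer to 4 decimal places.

Propagate the distribution vector 3 steps from position 3.
After 0 steps: (0.0000, 0.0000, 1.0000, 0.0000)
After 1 step: (0.1500, 0.2000, 0.3000, 0.3500)
After 2 steps: (0.1975, 0.2725, 0.2175, 0.3125)
After 3 steps: (0.2051, 0.2741, 0.2136, 0.3071)
P(in position 2 after 3 steps) = 0.2741

0.2741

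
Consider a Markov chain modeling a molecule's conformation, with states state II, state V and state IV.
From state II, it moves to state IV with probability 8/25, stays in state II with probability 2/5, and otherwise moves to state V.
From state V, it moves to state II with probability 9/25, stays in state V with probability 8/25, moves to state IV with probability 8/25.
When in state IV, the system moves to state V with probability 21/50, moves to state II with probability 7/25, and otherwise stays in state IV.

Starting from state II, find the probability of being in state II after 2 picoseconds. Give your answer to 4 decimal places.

0.3504

Sum over the intermediate state after 1 picosecond:
P = P(state II→state II)·P(state II→state II) + P(state II→state V)·P(state V→state II) + P(state II→state IV)·P(state IV→state II)
  = 0.4×0.4 + 0.28×0.36 + 0.32×0.28
  = 0.1600 + 0.1008 + 0.0896 = 0.3504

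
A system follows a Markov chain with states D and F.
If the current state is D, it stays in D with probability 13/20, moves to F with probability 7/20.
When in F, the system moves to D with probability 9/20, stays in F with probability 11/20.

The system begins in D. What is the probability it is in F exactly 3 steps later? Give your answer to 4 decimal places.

Propagate the distribution vector 3 steps from D.
After 0 steps: (1.0000, 0.0000)
After 1 step: (0.6500, 0.3500)
After 2 steps: (0.5800, 0.4200)
After 3 steps: (0.5660, 0.4340)
P(in F after 3 steps) = 0.4340

0.4340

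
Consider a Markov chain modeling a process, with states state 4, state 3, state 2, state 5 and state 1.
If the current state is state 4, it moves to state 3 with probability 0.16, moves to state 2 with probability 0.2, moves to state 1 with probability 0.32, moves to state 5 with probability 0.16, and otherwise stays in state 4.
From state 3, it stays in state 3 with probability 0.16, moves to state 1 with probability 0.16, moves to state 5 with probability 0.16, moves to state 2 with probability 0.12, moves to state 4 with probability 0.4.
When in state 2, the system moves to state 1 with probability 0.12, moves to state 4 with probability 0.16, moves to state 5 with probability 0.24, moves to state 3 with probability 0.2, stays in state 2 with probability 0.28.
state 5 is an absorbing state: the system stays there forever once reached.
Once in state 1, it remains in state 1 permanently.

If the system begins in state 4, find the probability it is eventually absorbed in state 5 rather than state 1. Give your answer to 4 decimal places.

Let h(s) be the probability of absorption at state 5 starting from transient state s. Then h(state 5) = 1 and h(state 1) = 0. By first-step analysis:
h(state 4) = 0.16·h(state 4) + 0.16·h(state 3) + 0.2·h(state 2) + 0.16·1 + 0.32·0
h(state 3) = 0.4·h(state 4) + 0.16·h(state 3) + 0.12·h(state 2) + 0.16·1 + 0.16·0
h(state 2) = 0.16·h(state 4) + 0.2·h(state 3) + 0.28·h(state 2) + 0.24·1 + 0.12·0
Solving: h(state 4) = 0.4110, h(state 3) = 0.4653, h(state 2) = 0.5539.
Starting from state 4, the probability is 0.4110.

0.4110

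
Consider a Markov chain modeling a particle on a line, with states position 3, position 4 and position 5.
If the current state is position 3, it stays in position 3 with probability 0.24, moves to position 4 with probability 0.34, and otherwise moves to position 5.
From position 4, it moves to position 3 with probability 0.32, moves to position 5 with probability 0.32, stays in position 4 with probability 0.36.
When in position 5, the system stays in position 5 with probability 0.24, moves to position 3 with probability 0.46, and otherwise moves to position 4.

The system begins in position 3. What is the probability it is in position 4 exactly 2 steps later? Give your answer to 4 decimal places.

Sum over the intermediate state after 1 step:
P = P(position 3→position 3)·P(position 3→position 4) + P(position 3→position 4)·P(position 4→position 4) + P(position 3→position 5)·P(position 5→position 4)
  = 0.24×0.34 + 0.34×0.36 + 0.42×0.3
  = 0.0816 + 0.1224 + 0.1260 = 0.3300

0.3300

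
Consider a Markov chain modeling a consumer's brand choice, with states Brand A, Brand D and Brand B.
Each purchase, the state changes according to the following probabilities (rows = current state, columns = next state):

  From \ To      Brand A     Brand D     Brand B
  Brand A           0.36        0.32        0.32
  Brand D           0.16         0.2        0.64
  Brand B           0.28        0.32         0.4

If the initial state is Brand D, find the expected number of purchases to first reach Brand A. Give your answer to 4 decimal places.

Let t(s) be the expected number of purchases to first reach Brand A from state s, with t(Brand A) = 0. Conditioning on the first purchase:
t(Brand D) = 1 + 0.2·t(Brand D) + 0.64·t(Brand B)
t(Brand B) = 1 + 0.32·t(Brand D) + 0.4·t(Brand B)
Solving: t(Brand D) = 4.5058, t(Brand B) = 4.0698.
Expected purchases from Brand D to Brand A: 4.5058.

4.5058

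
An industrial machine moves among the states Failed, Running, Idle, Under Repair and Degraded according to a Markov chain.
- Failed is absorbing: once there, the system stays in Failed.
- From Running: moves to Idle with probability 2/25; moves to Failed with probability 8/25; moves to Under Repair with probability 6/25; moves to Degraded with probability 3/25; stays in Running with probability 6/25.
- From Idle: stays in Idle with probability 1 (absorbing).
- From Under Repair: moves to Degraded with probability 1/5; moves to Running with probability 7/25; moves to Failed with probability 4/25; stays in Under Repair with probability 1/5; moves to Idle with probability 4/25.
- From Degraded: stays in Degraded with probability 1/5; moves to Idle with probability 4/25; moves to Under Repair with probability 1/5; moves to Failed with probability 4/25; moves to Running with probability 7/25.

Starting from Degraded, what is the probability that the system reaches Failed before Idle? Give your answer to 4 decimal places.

Let h(s) be the probability of absorption at Failed starting from transient state s. Then h(Failed) = 1 and h(Idle) = 0. By first-step analysis:
h(Running) = 0.32·1 + 0.24·h(Running) + 0.08·0 + 0.24·h(Under Repair) + 0.12·h(Degraded)
h(Under Repair) = 0.16·1 + 0.28·h(Running) + 0.16·0 + 0.2·h(Under Repair) + 0.2·h(Degraded)
h(Degraded) = 0.16·1 + 0.28·h(Running) + 0.16·0 + 0.2·h(Under Repair) + 0.2·h(Degraded)
Solving: h(Running) = 0.7027, h(Under Repair) = 0.5946, h(Degraded) = 0.5946.
Starting from Degraded, the probability is 0.5946.

0.5946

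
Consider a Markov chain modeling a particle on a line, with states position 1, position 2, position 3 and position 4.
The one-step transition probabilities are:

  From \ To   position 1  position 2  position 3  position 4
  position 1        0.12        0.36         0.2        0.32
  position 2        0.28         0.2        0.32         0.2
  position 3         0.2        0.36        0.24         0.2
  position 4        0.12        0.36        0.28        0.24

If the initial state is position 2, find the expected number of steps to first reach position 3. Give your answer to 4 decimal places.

Let t(s) be the expected number of steps to first reach position 3 from state s, with t(position 3) = 0. Conditioning on the first step:
t(position 1) = 1 + 0.12·t(position 1) + 0.36·t(position 2) + 0.32·t(position 4)
t(position 2) = 1 + 0.28·t(position 1) + 0.2·t(position 2) + 0.2·t(position 4)
t(position 4) = 1 + 0.12·t(position 1) + 0.36·t(position 2) + 0.24·t(position 4)
Solving: t(position 1) = 3.8732, t(position 2) = 3.5022, t(position 4) = 3.5863.
Expected steps from position 2 to position 3: 3.5022.

3.5022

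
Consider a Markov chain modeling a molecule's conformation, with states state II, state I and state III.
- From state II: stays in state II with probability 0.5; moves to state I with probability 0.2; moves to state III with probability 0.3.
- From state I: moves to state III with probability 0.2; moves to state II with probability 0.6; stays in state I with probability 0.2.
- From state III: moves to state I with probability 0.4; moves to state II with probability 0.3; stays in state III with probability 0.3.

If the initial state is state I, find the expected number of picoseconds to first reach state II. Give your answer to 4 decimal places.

1.8750

Let t(s) be the expected number of picoseconds to first reach state II from state s, with t(state II) = 0. Conditioning on the first picosecond:
t(state I) = 1 + 0.2·t(state I) + 0.2·t(state III)
t(state III) = 1 + 0.4·t(state I) + 0.3·t(state III)
Solving: t(state I) = 1.8750, t(state III) = 2.5000.
Expected picoseconds from state I to state II: 1.8750.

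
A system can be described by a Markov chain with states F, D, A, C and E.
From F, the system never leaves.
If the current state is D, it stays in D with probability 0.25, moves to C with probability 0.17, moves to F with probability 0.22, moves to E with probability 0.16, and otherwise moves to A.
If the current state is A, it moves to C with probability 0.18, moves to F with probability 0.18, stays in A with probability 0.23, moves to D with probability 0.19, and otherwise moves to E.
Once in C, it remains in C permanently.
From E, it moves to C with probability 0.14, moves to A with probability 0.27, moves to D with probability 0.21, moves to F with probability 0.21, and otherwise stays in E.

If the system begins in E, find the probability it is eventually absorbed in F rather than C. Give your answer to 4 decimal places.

Let h(s) be the probability of absorption at F starting from transient state s. Then h(F) = 1 and h(C) = 0. By first-step analysis:
h(D) = 0.22·1 + 0.25·h(D) + 0.2·h(A) + 0.17·0 + 0.16·h(E)
h(A) = 0.18·1 + 0.19·h(D) + 0.23·h(A) + 0.18·0 + 0.22·h(E)
h(E) = 0.21·1 + 0.21·h(D) + 0.27·h(A) + 0.14·0 + 0.17·h(E)
Solving: h(D) = 0.5565, h(A) = 0.5332, h(E) = 0.5673.
Starting from E, the probability is 0.5673.

0.5673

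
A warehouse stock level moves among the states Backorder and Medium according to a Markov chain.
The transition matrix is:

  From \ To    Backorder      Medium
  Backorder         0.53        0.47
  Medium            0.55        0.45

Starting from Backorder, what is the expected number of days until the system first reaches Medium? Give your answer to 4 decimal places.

2.1277

Let t(s) be the expected number of days to first reach Medium from state s, with t(Medium) = 0. Conditioning on the first day:
t(Backorder) = 1 + 0.53·t(Backorder)
Solving: t(Backorder) = 2.1277.
Expected days from Backorder to Medium: 2.1277.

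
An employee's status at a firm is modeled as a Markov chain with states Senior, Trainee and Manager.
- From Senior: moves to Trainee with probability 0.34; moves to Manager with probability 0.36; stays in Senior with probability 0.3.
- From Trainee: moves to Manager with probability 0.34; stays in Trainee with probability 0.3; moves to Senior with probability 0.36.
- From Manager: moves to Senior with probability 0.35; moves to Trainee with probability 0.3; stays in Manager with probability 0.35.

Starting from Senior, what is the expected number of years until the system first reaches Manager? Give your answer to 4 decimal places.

Let t(s) be the expected number of years to first reach Manager from state s, with t(Manager) = 0. Conditioning on the first year:
t(Senior) = 1 + 0.3·t(Senior) + 0.34·t(Trainee)
t(Trainee) = 1 + 0.36·t(Senior) + 0.3·t(Trainee)
Solving: t(Senior) = 2.8292, t(Trainee) = 2.8836.
Expected years from Senior to Manager: 2.8292.

2.8292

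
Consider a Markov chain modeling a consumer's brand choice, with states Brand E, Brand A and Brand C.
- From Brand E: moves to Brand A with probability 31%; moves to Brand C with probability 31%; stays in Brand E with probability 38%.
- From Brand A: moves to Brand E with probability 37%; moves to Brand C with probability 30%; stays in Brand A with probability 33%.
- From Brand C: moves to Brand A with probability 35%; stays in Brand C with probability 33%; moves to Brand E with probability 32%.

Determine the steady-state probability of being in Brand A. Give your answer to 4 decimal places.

0.3291

Let the stationary distribution be π with π = πP and π_1 + π_2 + π_3 = 1.
π_1 = 0.38·π_1 + 0.37·π_2 + 0.32·π_3
π_2 = 0.31·π_1 + 0.33·π_2 + 0.35·π_3
Solving with the normalization constraint gives π = (0.3579, 0.3291, 0.3130).
So the stationary probability of Brand A is 0.3291.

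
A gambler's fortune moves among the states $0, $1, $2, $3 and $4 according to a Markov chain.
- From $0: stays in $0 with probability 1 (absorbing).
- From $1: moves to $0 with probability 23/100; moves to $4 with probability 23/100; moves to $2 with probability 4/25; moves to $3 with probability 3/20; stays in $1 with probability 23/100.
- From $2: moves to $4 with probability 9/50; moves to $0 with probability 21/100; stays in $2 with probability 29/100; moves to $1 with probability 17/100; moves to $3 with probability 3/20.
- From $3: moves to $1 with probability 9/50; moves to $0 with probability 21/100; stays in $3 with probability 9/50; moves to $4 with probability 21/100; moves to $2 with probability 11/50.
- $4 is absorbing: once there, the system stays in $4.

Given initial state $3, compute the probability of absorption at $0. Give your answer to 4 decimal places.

Let h(s) be the probability of absorption at $0 starting from transient state s. Then h($0) = 1 and h($4) = 0. By first-step analysis:
h($1) = 0.23·1 + 0.23·h($1) + 0.16·h($2) + 0.15·h($3) + 0.23·0
h($2) = 0.21·1 + 0.17·h($1) + 0.29·h($2) + 0.15·h($3) + 0.18·0
h($3) = 0.21·1 + 0.18·h($1) + 0.22·h($2) + 0.18·h($3) + 0.21·0
Solving: h($1) = 0.5066, h($2) = 0.5244, h($3) = 0.5080.
Starting from $3, the probability is 0.5080.

0.5080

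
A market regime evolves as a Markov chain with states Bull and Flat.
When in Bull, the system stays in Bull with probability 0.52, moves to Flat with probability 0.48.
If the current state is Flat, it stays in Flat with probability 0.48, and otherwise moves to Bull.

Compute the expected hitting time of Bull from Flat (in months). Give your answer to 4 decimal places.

Let t(s) be the expected number of months to first reach Bull from state s, with t(Bull) = 0. Conditioning on the first month:
t(Flat) = 1 + 0.48·t(Flat)
Solving: t(Flat) = 1.9231.
Expected months from Flat to Bull: 1.9231.

1.9231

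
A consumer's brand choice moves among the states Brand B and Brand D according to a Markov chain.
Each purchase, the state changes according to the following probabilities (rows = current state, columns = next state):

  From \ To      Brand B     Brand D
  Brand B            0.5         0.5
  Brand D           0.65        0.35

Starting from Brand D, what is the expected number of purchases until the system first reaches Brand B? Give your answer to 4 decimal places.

Let t(s) be the expected number of purchases to first reach Brand B from state s, with t(Brand B) = 0. Conditioning on the first purchase:
t(Brand D) = 1 + 0.35·t(Brand D)
Solving: t(Brand D) = 1.5385.
Expected purchases from Brand D to Brand B: 1.5385.

1.5385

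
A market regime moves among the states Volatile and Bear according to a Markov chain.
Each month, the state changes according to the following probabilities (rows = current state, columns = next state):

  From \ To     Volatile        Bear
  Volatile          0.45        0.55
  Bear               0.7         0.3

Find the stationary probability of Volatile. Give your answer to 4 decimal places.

Let the stationary distribution be π with π = πP and π_1 + π_2 = 1.
π_1 = 0.45·π_1 + 0.7·π_2
Solving with the normalization constraint gives π = (0.5600, 0.4400).
So the stationary probability of Volatile is 0.5600.

0.5600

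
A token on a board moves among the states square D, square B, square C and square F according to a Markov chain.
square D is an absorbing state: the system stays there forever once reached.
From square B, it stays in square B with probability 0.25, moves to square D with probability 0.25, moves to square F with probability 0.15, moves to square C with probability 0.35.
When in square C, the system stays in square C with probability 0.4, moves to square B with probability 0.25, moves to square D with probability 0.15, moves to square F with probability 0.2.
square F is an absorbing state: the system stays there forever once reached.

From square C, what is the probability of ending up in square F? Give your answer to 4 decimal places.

0.5172

Let h(s) be the probability of absorption at square F starting from transient state s. Then h(square F) = 1 and h(square D) = 0. By first-step analysis:
h(square B) = 0.25·0 + 0.25·h(square B) + 0.35·h(square C) + 0.15·1
h(square C) = 0.15·0 + 0.25·h(square B) + 0.4·h(square C) + 0.2·1
Solving: h(square B) = 0.4414, h(square C) = 0.5172.
Starting from square C, the probability is 0.5172.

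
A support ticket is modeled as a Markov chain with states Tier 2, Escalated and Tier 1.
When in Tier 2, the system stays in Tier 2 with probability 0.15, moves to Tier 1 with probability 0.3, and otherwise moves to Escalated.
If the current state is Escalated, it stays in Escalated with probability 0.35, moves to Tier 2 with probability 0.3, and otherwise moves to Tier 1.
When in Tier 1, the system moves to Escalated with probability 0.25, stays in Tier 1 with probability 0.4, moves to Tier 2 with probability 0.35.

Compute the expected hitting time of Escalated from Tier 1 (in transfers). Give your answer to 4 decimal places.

Let t(s) be the expected number of transfers to first reach Escalated from state s, with t(Escalated) = 0. Conditioning on the first transfer:
t(Tier 2) = 1 + 0.15·t(Tier 2) + 0.3·t(Tier 1)
t(Tier 1) = 1 + 0.35·t(Tier 2) + 0.4·t(Tier 1)
Solving: t(Tier 2) = 2.2222, t(Tier 1) = 2.9630.
Expected transfers from Tier 1 to Escalated: 2.9630.

2.9630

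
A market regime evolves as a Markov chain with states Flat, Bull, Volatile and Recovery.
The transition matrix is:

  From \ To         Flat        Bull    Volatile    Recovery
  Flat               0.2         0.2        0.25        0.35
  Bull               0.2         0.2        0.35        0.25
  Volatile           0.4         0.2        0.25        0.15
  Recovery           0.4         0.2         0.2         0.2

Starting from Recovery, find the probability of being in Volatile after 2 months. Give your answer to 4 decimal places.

Propagate the distribution vector 2 months from Recovery.
After 0 months: (0.0000, 0.0000, 0.0000, 1.0000)
After 1 month: (0.4000, 0.2000, 0.2000, 0.2000)
After 2 months: (0.2800, 0.2000, 0.2600, 0.2600)
P(in Volatile after 2 months) = 0.2600

0.2600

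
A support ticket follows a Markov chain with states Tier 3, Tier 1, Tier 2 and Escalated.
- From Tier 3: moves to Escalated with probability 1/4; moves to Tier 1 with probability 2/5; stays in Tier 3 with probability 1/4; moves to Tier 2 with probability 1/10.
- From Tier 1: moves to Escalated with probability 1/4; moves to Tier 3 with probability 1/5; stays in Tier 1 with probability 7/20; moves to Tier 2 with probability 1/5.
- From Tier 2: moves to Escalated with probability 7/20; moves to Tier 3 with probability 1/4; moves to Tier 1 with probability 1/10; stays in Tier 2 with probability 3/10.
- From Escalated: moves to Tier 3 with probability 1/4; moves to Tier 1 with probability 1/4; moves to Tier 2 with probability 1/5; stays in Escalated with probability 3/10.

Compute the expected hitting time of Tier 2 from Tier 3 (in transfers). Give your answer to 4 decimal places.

Let t(s) be the expected number of transfers to first reach Tier 2 from state s, with t(Tier 2) = 0. Conditioning on the first transfer:
t(Tier 3) = 1 + 0.25·t(Tier 3) + 0.4·t(Tier 1) + 0.25·t(Escalated)
t(Tier 1) = 1 + 0.2·t(Tier 3) + 0.35·t(Tier 1) + 0.25·t(Escalated)
t(Escalated) = 1 + 0.25·t(Tier 3) + 0.25·t(Tier 1) + 0.3·t(Escalated)
Solving: t(Tier 3) = 6.2246, t(Tier 1) = 5.6318, t(Escalated) = 5.6630.
Expected transfers from Tier 3 to Tier 2: 6.2246.

6.2246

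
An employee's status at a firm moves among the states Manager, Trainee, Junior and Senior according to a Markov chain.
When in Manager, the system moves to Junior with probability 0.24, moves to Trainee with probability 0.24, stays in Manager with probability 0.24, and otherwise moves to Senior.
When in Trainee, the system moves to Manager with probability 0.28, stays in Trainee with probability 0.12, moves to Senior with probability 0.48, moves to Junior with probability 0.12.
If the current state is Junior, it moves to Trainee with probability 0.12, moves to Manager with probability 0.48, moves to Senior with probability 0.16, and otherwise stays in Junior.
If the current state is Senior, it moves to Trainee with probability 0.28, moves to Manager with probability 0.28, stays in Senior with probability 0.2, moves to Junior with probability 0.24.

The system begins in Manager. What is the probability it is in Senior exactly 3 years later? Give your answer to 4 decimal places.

Propagate the distribution vector 3 years from Manager.
After 0 years: (1.0000, 0.0000, 0.0000, 0.0000)
After 1 year: (0.2400, 0.2400, 0.2400, 0.2800)
After 2 years: (0.3184, 0.1936, 0.2112, 0.2768)
After 3 years: (0.3095, 0.2025, 0.2168, 0.2712)
P(in Senior after 3 years) = 0.2712

0.2712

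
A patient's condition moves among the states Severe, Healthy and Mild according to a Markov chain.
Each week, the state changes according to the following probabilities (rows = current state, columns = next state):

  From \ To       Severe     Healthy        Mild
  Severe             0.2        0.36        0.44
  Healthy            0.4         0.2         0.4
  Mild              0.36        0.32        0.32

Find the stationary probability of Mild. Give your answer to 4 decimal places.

Let the stationary distribution be π with π = πP and π_1 + π_2 + π_3 = 1.
π_1 = 0.2·π_1 + 0.4·π_2 + 0.36·π_3
π_2 = 0.36·π_1 + 0.2·π_2 + 0.32·π_3
Solving with the normalization constraint gives π = (0.3206, 0.2972, 0.3822).
So the stationary probability of Mild is 0.3822.

0.3822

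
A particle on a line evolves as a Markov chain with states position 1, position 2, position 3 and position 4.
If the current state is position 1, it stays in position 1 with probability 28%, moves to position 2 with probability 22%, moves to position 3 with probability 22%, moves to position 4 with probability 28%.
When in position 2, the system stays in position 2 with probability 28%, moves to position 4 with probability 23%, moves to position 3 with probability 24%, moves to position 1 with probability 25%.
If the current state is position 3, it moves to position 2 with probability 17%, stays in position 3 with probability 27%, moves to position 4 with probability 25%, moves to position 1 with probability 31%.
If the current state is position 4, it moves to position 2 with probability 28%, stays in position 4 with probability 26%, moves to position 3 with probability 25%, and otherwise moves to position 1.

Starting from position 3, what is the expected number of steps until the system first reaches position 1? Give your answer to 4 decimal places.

Let t(s) be the expected number of steps to first reach position 1 from state s, with t(position 1) = 0. Conditioning on the first step:
t(position 2) = 1 + 0.28·t(position 2) + 0.24·t(position 3) + 0.23·t(position 4)
t(position 3) = 1 + 0.17·t(position 2) + 0.27·t(position 3) + 0.25·t(position 4)
t(position 4) = 1 + 0.28·t(position 2) + 0.25·t(position 3) + 0.26·t(position 4)
Solving: t(position 2) = 3.9169, t(position 3) = 3.6779, t(position 4) = 4.0759.
Expected steps from position 3 to position 1: 3.6779.

3.6779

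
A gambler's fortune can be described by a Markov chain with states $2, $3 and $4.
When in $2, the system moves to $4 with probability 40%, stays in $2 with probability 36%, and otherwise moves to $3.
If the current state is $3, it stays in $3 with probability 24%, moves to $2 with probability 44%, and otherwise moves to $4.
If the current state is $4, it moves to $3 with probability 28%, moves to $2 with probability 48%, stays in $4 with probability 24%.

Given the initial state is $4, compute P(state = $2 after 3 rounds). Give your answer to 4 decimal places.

0.4207

Propagate the distribution vector 3 rounds from $4.
After 0 rounds: (0.0000, 0.0000, 1.0000)
After 1 round: (0.4800, 0.2800, 0.2400)
After 2 rounds: (0.4112, 0.2496, 0.3392)
After 3 rounds: (0.4207, 0.2536, 0.3258)
P(in $2 after 3 rounds) = 0.4207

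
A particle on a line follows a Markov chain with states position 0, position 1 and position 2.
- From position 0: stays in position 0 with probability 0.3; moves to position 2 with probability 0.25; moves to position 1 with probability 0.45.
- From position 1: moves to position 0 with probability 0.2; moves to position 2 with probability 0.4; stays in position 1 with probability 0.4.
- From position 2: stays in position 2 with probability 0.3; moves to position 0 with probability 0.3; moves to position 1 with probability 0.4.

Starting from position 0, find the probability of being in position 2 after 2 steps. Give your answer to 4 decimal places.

0.3300

Sum over the intermediate state after 1 step:
P = P(position 0→position 0)·P(position 0→position 2) + P(position 0→position 1)·P(position 1→position 2) + P(position 0→position 2)·P(position 2→position 2)
  = 0.3×0.25 + 0.45×0.4 + 0.25×0.3
  = 0.0750 + 0.1800 + 0.0750 = 0.3300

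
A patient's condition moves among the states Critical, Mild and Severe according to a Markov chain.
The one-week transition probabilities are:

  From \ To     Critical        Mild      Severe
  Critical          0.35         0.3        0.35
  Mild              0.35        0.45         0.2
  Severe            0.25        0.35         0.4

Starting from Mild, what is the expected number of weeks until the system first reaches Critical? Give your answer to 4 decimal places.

Let t(s) be the expected number of weeks to first reach Critical from state s, with t(Critical) = 0. Conditioning on the first week:
t(Mild) = 1 + 0.45·t(Mild) + 0.2·t(Severe)
t(Severe) = 1 + 0.35·t(Mild) + 0.4·t(Severe)
Solving: t(Mild) = 3.0769, t(Severe) = 3.4615.
Expected weeks from Mild to Critical: 3.0769.

3.0769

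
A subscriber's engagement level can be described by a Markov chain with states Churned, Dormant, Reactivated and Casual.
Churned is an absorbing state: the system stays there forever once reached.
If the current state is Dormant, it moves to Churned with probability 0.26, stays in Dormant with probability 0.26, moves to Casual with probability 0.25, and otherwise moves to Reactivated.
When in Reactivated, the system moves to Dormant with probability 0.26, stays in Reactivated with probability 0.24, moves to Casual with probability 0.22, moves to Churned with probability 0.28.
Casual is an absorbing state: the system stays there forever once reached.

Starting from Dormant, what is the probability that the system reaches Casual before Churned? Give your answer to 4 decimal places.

0.4787

Let h(s) be the probability of absorption at Casual starting from transient state s. Then h(Casual) = 1 and h(Churned) = 0. By first-step analysis:
h(Dormant) = 0.26·0 + 0.26·h(Dormant) + 0.23·h(Reactivated) + 0.25·1
h(Reactivated) = 0.28·0 + 0.26·h(Dormant) + 0.24·h(Reactivated) + 0.22·1
Solving: h(Dormant) = 0.4787, h(Reactivated) = 0.4532.
Starting from Dormant, the probability is 0.4787.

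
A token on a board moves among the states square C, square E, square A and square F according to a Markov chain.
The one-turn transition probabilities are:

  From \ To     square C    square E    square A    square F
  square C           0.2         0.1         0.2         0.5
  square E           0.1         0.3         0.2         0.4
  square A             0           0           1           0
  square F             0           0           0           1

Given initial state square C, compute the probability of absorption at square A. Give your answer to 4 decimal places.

Let h(s) be the probability of absorption at square A starting from transient state s. Then h(square A) = 1 and h(square F) = 0. By first-step analysis:
h(square C) = 0.2·h(square C) + 0.1·h(square E) + 0.2·1 + 0.5·0
h(square E) = 0.1·h(square C) + 0.3·h(square E) + 0.2·1 + 0.4·0
Solving: h(square C) = 0.2909, h(square E) = 0.3273.
Starting from square C, the probability is 0.2909.

0.2909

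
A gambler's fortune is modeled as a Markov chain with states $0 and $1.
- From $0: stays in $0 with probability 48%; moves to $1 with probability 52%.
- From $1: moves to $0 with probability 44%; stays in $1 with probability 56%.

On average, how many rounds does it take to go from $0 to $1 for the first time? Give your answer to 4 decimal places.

1.9231

Let t(s) be the expected number of rounds to first reach $1 from state s, with t($1) = 0. Conditioning on the first round:
t($0) = 1 + 0.48·t($0)
Solving: t($0) = 1.9231.
Expected rounds from $0 to $1: 1.9231.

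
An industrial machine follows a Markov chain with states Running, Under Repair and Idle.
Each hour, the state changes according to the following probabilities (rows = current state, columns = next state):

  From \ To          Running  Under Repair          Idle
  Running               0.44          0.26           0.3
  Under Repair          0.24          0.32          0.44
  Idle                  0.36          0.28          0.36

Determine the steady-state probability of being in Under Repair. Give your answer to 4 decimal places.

Let the stationary distribution be π with π = πP and π_1 + π_2 + π_3 = 1.
π_1 = 0.44·π_1 + 0.24·π_2 + 0.36·π_3
π_2 = 0.26·π_1 + 0.32·π_2 + 0.28·π_3
Solving with the normalization constraint gives π = (0.3542, 0.2843, 0.3615).
So the stationary probability of Under Repair is 0.2843.

0.2843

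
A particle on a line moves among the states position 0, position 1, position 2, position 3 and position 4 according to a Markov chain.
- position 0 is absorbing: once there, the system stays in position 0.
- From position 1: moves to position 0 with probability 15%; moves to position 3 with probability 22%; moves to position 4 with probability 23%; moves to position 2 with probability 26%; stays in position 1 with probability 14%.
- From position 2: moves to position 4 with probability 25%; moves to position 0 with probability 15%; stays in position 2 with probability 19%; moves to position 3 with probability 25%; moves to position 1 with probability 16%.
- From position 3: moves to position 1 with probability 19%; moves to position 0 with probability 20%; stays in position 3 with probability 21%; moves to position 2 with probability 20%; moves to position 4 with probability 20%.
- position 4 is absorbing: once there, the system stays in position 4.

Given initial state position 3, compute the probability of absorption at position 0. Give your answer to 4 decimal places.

Let h(s) be the probability of absorption at position 0 starting from transient state s. Then h(position 0) = 1 and h(position 4) = 0. By first-step analysis:
h(position 1) = 0.15·1 + 0.14·h(position 1) + 0.26·h(position 2) + 0.22·h(position 3) + 0.23·0
h(position 2) = 0.15·1 + 0.16·h(position 1) + 0.19·h(position 2) + 0.25·h(position 3) + 0.25·0
h(position 3) = 0.2·1 + 0.19·h(position 1) + 0.2·h(position 2) + 0.21·h(position 3) + 0.2·0
Solving: h(position 1) = 0.4144, h(position 2) = 0.4078, h(position 3) = 0.4561.
Starting from position 3, the probability is 0.4561.

0.4561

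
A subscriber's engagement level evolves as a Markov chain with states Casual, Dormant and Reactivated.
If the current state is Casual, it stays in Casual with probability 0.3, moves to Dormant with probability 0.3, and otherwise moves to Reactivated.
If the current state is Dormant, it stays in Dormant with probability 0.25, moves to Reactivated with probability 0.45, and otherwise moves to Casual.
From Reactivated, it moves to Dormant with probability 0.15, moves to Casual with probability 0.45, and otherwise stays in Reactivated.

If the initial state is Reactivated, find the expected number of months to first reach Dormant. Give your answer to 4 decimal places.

4.7917

Let t(s) be the expected number of months to first reach Dormant from state s, with t(Dormant) = 0. Conditioning on the first month:
t(Casual) = 1 + 0.3·t(Casual) + 0.4·t(Reactivated)
t(Reactivated) = 1 + 0.45·t(Casual) + 0.4·t(Reactivated)
Solving: t(Casual) = 4.1667, t(Reactivated) = 4.7917.
Expected months from Reactivated to Dormant: 4.7917.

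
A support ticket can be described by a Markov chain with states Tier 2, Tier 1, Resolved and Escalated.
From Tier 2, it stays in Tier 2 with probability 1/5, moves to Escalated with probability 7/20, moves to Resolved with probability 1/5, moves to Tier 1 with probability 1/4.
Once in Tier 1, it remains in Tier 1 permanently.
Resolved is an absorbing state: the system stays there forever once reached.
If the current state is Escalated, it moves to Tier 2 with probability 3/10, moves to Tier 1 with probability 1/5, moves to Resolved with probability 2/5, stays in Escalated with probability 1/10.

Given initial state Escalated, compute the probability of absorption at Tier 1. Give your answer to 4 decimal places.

0.3821

Let h(s) be the probability of absorption at Tier 1 starting from transient state s. Then h(Tier 1) = 1 and h(Resolved) = 0. By first-step analysis:
h(Tier 2) = 0.2·h(Tier 2) + 0.25·1 + 0.2·0 + 0.35·h(Escalated)
h(Escalated) = 0.3·h(Tier 2) + 0.2·1 + 0.4·0 + 0.1·h(Escalated)
Solving: h(Tier 2) = 0.4797, h(Escalated) = 0.3821.
Starting from Escalated, the probability is 0.3821.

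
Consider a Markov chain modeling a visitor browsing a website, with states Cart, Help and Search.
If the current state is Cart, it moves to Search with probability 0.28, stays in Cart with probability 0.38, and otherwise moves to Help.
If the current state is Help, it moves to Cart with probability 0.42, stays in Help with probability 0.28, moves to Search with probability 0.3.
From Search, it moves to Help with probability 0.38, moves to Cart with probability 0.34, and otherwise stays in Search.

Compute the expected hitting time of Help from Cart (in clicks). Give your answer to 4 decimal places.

Let t(s) be the expected number of clicks to first reach Help from state s, with t(Help) = 0. Conditioning on the first click:
t(Cart) = 1 + 0.38·t(Cart) + 0.28·t(Search)
t(Search) = 1 + 0.34·t(Cart) + 0.28·t(Search)
Solving: t(Cart) = 2.8474, t(Search) = 2.7335.
Expected clicks from Cart to Help: 2.8474.

2.8474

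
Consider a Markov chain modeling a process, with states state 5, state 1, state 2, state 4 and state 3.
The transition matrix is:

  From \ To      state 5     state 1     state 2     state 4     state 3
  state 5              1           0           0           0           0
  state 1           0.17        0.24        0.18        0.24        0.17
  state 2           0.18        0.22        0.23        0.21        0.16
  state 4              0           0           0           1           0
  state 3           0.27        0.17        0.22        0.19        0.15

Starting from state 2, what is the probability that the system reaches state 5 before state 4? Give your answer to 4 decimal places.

0.4741

Let h(s) be the probability of absorption at state 5 starting from transient state s. Then h(state 5) = 1 and h(state 4) = 0. By first-step analysis:
h(state 1) = 0.17·1 + 0.24·h(state 1) + 0.18·h(state 2) + 0.24·0 + 0.17·h(state 3)
h(state 2) = 0.18·1 + 0.22·h(state 1) + 0.23·h(state 2) + 0.21·0 + 0.16·h(state 3)
h(state 3) = 0.27·1 + 0.17·h(state 1) + 0.22·h(state 2) + 0.19·0 + 0.15·h(state 3)
Solving: h(state 1) = 0.4548, h(state 2) = 0.4741, h(state 3) = 0.5313.
Starting from state 2, the probability is 0.4741.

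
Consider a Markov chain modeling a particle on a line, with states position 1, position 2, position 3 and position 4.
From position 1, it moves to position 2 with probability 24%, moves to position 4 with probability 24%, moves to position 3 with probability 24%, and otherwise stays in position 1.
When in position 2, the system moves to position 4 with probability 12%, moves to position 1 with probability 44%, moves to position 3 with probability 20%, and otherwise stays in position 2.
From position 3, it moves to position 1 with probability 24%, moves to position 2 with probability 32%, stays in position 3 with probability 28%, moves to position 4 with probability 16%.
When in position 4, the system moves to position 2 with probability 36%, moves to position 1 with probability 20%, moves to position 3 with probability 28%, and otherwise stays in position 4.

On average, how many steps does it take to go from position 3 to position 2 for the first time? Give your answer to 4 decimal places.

Let t(s) be the expected number of steps to first reach position 2 from state s, with t(position 2) = 0. Conditioning on the first step:
t(position 1) = 1 + 0.28·t(position 1) + 0.24·t(position 3) + 0.24·t(position 4)
t(position 3) = 1 + 0.24·t(position 1) + 0.28·t(position 3) + 0.16·t(position 4)
t(position 4) = 1 + 0.2·t(position 1) + 0.28·t(position 3) + 0.16·t(position 4)
Solving: t(position 1) = 3.5082, t(position 3) = 3.2491, t(position 4) = 3.1088.
Expected steps from position 3 to position 2: 3.2491.

3.2491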